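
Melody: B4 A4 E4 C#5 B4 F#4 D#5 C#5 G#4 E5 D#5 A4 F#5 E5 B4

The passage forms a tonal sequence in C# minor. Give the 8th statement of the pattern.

B5 A5 E5

The 3-note cells begin on B4, C#5, D#5, E5, F#5 — each up a 2nd from the last.
Extending up a 2nd: G#5 → A5 → B5.
From B5 the diatonic shape gives B5 A5 E5.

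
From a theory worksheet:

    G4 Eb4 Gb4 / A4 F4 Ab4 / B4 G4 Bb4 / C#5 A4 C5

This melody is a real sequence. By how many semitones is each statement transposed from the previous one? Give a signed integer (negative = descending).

The 3-note cells begin on G4, A4, B4, C#5 — each up a 2nd from the last.
G4→A4 is 69 − 67 = 2 semitones.

2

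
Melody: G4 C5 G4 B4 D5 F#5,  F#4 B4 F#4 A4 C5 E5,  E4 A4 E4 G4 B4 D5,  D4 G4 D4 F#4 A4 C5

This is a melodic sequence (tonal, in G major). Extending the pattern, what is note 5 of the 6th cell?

F#4

The unit is 6 notes. Position-5 pitches of the 4 shown cells: D5, C5, B4, A4.
Each moves down a 2nd. Continuing: G4 → F#4.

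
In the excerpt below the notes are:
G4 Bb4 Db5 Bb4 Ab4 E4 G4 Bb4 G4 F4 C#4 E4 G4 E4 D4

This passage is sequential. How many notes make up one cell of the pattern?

5

Try groups of 5 (3 cells in 15 notes):
G4 Bb4 Db5 Bb4 Ab4 | E4 G4 Bb4 G4 F4 | C#4 E4 G4 E4 D4
Each cell is the previous one down a 3rd — so the unit is 5 notes.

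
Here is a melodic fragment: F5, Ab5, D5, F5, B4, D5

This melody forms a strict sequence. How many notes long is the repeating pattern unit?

Try groups of 2 (3 cells in 6 notes):
F5 Ab5 | D5 F5 | B4 D5
Every group is a transposition down a 3rd of the one before; no shorter unit works.

2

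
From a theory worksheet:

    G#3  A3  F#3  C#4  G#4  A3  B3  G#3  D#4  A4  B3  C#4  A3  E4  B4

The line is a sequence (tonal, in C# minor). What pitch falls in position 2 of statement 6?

The unit is 5 notes. Position-2 pitches of the 3 shown cells: A3, B3, C#4.
Carrying that up a 2nd forward: D#4 → E4 → F#4.

F#4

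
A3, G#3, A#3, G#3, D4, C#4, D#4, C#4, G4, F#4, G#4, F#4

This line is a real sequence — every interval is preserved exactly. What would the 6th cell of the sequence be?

With a 4-note motive the entries are A3, D4, G4, each up a 4th from the previous.
Extending up a 4th: C5 → F5 → Bb5.
From Bb5 the exact shape gives Bb5 A5 B5 A5.

Bb5 A5 B5 A5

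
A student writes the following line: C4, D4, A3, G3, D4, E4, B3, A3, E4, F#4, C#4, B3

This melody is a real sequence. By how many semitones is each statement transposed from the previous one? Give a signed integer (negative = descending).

Taking 4-note groups, the heads are C4, D4, E4: the pattern moves up a 2nd.
Counting half-steps from C4 to D4: 2.

2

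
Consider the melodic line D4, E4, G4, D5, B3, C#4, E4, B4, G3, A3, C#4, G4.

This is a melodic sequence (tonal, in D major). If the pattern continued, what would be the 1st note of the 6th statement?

A2

With 4-note cells, note 1 of each statement runs D4, B3, G3.
Carrying that down a 3rd forward: E3 → C#3 → A2.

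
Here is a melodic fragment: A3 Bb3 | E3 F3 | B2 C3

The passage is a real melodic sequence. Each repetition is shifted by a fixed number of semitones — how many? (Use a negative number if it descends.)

-5

Taking 2-note groups, the heads are A3, E3, B2: the pattern moves down a 4th.
Counting half-steps from A3 to E3: -5.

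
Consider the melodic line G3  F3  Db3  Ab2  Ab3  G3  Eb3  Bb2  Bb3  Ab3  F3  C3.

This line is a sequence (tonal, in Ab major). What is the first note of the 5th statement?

Db4

Unit = 4 notes; the statements start on G3, Ab3, Bb3, moving up a 2nd each time.
Continuing: C4 → Db4. Statement 5 starts on Db4.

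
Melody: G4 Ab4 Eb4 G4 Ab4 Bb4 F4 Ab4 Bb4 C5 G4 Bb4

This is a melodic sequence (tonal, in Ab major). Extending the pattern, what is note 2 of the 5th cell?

Grouping in 4s, the 2nd note of each cell is Ab4, Bb4, C5.
Extending up a 2nd: Db5 → Eb5.

Eb5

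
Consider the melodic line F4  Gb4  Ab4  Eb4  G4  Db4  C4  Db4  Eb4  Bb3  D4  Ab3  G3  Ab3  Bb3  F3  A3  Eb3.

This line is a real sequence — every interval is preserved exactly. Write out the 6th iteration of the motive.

E2 F2 G2 D2 F#2 C2

Unit = 6 notes; the statements start on F4, C4, G3, moving down a 4th each time.
Continuing the starts: D3 → A2 → E2.
So cell 6 is E2 F2 G2 D2 F#2 C2.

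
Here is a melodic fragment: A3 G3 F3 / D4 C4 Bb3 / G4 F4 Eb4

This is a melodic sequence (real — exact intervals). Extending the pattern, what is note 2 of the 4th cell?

Grouping in 3s, the 2nd note of each cell is G3, C4, F4.
Each moves up a 4th; the next is Bb4.

Bb4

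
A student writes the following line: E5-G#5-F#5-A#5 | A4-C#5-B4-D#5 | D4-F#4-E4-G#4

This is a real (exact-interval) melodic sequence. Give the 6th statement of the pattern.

With a 4-note motive the entries are E5, A4, D4, each down a 5th from the previous.
Continuing the starts: G3 → C3 → F2.
From F2 the exact shape gives F2 A2 G2 B2.

F2 A2 G2 B2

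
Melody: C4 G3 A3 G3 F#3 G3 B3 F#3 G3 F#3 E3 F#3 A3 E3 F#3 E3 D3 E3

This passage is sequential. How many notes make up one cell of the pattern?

18 notes total. Splitting into 3 groups of 6:
C4 G3 A3 G3 F#3 G3 | B3 F#3 G3 F#3 E3 F#3 | A3 E3 F#3 E3 D3 E3
Each cell is the previous one down a 2nd — so the unit is 6 notes.

6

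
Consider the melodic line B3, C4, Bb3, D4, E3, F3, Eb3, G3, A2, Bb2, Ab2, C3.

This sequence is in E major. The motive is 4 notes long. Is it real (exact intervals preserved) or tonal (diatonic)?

real

Each cell has the same semitone pattern (1, -2, 4) — intervals are preserved exactly.
And C4 lies outside E major, so the sequence is real rather than tonal.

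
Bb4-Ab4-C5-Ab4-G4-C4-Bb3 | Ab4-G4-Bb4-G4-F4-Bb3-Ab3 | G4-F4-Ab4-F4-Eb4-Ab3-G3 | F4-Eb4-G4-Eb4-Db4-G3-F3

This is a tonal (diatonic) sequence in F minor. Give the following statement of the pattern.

Eb4 Db4 F4 Db4 C4 F3 Eb3

Taking 7-note groups, the heads are Bb4, Ab4, G4, F4: the pattern moves down a 2nd.
So cell 5 is Eb4 Db4 F4 Db4 C4 F3 Eb3.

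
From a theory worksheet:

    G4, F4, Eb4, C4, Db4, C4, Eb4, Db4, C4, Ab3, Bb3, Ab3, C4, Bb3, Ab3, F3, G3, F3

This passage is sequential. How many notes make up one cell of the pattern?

There are 18 notes; a 6-note unit gives 3 cells:
G4 F4 Eb4 C4 Db4 C4 | Eb4 Db4 C4 Ab3 Bb3 Ab3 | C4 Bb3 Ab3 F3 G3 F3
Each cell is the previous one down a 3rd — so the unit is 6 notes.

6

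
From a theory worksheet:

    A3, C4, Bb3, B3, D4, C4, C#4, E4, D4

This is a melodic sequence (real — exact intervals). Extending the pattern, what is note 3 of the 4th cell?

E4

Grouping in 3s, the 3rd note of each cell is Bb3, C4, D4.
One more up a 2nd gives E4.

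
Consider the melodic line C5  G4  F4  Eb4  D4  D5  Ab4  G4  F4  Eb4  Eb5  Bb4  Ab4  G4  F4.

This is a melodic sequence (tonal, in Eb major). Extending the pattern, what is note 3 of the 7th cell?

Eb5

The unit is 5 notes. Position-3 pitches of the 3 shown cells: F4, G4, Ab4.
Carrying that up a 2nd forward: Bb4 → C5 → D5 → Eb5.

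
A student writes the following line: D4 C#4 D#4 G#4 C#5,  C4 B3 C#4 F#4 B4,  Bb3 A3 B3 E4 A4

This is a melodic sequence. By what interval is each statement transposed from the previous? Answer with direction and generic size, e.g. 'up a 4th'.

down a 2nd

Taking 5-note groups, the heads are D4, C4, Bb3: the pattern moves down a 2nd.
D4 to C4 is down a 2nd.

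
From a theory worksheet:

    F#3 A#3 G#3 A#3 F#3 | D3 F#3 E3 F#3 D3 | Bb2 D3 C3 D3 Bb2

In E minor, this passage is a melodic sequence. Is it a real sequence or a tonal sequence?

Each cell has the same semitone pattern (4, -2, 2, -4) — intervals are preserved exactly.
And A#3 lies outside E minor, so the sequence is real rather than tonal.

real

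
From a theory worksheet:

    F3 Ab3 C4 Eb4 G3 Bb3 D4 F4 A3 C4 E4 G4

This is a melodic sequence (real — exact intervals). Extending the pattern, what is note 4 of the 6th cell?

The unit is 4 notes. Position-4 pitches of the 3 shown cells: Eb4, F4, G4.
Extending up a 2nd: A4 → B4 → C#5.

C#5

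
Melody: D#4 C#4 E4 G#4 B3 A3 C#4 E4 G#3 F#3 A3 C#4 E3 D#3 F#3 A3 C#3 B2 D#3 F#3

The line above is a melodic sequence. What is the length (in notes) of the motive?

There are 20 notes; a 4-note unit gives 5 cells:
D#4 C#4 E4 G#4 | B3 A3 C#4 E4 | G#3 F#3 A3 C#4 | E3 D#3 F#3 A3 | C#3 B2 D#3 F#3
That's a consistent down a 3rd shift per cell, and no other grouping gives one.

4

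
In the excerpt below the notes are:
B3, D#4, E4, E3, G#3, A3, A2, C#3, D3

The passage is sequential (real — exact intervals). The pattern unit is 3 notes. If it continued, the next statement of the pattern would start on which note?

D2

Unit = 3 notes; the statements start on B3, E3, A2, moving down a 5th each time.
One more step down a 5th gives D2.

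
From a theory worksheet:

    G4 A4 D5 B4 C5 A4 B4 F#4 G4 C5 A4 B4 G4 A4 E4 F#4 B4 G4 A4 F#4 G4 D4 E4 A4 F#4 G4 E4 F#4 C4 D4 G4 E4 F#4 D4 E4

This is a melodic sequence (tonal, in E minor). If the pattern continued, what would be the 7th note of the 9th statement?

Grouping in 7s, the 7th note of each cell is B4, A4, G4, F#4, E4.
Each moves down a 2nd. Continuing: D4 → C4 → B3 → A3.

A3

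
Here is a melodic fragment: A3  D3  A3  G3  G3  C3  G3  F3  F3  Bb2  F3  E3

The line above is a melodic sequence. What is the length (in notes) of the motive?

4

12 notes total. Splitting into 3 groups of 4:
A3 D3 A3 G3 | G3 C3 G3 F3 | F3 Bb2 F3 E3
Each cell is the previous one down a 2nd — so the unit is 4 notes.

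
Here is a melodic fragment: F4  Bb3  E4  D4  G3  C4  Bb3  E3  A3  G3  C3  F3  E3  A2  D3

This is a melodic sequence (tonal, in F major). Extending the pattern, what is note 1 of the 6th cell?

Grouping in 3s, the 1st note of each cell is F4, D4, Bb3, G3, E3.
Each moves down a 3rd; the next is C3.

C3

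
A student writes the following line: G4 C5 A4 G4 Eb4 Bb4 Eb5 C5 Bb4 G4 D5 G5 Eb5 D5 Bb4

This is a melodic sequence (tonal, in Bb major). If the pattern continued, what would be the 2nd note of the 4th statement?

The unit is 5 notes. Position-2 pitches of the 3 shown cells: C5, Eb5, G5.
From G5, up a 3rd gives Bb5.

Bb5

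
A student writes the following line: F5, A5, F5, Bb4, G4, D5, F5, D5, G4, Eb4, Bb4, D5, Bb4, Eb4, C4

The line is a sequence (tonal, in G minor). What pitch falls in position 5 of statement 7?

Bb2

With 5-note cells, note 5 of each statement runs G4, Eb4, C4.
Extending down a 3rd: A3 → F3 → D3 → Bb2.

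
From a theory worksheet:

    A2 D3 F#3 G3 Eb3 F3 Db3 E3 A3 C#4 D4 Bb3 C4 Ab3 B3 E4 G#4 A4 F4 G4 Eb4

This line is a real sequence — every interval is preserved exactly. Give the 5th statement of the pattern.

Unit = 7 notes; the statements start on A2, E3, B3, moving up a 5th each time.
Carrying on: F#4 → C#5.
So cell 5 is C#5 F#5 A#5 B5 G5 A5 F5.

C#5 F#5 A#5 B5 G5 A5 F5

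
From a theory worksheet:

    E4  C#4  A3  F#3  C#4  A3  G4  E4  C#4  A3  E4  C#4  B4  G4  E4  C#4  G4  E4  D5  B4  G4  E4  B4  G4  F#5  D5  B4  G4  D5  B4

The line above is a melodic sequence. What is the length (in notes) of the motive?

There are 30 notes; a 6-note unit gives 5 cells:
E4 C#4 A3 F#3 C#4 A3 | G4 E4 C#4 A3 E4 C#4 | B4 G4 E4 C#4 G4 E4 | D5 B4 G4 E4 B4 G4 | F#5 D5 B4 G4 D5 B4
Each cell is the previous one up a 3rd — so the unit is 6 notes.

6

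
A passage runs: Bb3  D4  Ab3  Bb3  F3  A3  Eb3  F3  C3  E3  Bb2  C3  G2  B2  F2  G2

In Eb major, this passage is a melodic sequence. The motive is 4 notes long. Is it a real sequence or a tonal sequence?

real

Each cell has the same semitone pattern (4, -6, 2) — intervals are preserved exactly.
And A3 lies outside Eb major, so the sequence is real rather than tonal.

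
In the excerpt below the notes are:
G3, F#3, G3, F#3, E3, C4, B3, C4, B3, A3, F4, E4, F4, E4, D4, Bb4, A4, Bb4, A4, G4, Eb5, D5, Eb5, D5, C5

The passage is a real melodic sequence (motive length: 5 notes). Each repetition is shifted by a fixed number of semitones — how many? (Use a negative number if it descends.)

The 5-note cells begin on G3, C4, F4, Bb4, Eb5 — each up a 4th from the last.
G3 to C4 spans +5 semitones.

5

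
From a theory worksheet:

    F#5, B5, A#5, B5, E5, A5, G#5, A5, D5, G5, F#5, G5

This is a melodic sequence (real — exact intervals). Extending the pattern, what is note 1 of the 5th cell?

The unit is 4 notes. Position-1 pitches of the 3 shown cells: F#5, E5, D5.
Each moves down a 2nd. Continuing: C5 → Bb4.

Bb4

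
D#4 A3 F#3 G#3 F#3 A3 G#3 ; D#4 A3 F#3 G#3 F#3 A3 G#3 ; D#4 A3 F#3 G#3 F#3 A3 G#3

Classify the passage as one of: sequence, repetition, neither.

repetition

Each 7-note cell is identical (D#4 A3 F#3 G#3 F#3 A3 G#3), restated at the same pitch.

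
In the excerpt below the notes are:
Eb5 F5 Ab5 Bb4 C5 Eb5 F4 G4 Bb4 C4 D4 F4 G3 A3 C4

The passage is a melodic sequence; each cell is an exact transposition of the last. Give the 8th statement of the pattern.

The 3-note cells begin on Eb5, Bb4, F4, C4, G3 — each down a 4th from the last.
Continuing the starts: D3 → A2 → E2.
So cell 8 is E2 F#2 A2.

E2 F#2 A2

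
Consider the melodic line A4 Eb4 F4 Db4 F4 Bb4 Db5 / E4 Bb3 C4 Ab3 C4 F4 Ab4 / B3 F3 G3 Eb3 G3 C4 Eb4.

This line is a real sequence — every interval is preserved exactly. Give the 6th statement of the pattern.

With a 7-note motive the entries are A4, E4, B3, each down a 4th from the previous.
Continuing the starts: F#3 → C#3 → G#2.
From G#2 the exact shape gives G#2 D2 E2 C2 E2 A2 C3.

G#2 D2 E2 C2 E2 A2 C3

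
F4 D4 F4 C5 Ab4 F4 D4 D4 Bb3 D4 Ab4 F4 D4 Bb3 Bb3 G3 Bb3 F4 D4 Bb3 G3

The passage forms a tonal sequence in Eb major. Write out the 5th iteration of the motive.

The 7-note cells begin on F4, D4, Bb3 — each down a 3rd from the last.
Extending down a 3rd: G3 → Eb3.
From Eb3 the diatonic shape gives Eb3 C3 Eb3 Bb3 G3 Eb3 C3.

Eb3 C3 Eb3 Bb3 G3 Eb3 C3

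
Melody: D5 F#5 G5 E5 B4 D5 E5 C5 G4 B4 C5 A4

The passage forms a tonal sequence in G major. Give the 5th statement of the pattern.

C4 E4 F#4 D4

With a 4-note motive the entries are D5, B4, G4, each down a 3rd from the previous.
Continuing the starts: E4 → C4.
From C4 the diatonic shape gives C4 E4 F#4 D4.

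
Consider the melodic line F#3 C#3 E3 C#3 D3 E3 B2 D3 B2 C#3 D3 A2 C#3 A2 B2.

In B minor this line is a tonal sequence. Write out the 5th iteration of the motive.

B2 F#2 A2 F#2 G2

With a 5-note motive the entries are F#3, E3, D3, each down a 2nd from the previous.
Extending down a 2nd: C#3 → B2.
So cell 5 is B2 F#2 A2 F#2 G2.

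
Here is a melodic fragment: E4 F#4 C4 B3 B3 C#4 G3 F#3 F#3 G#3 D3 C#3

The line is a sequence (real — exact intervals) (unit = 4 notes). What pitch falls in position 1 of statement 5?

The unit is 4 notes. Position-1 pitches of the 3 shown cells: E4, B3, F#3.
Each moves down a 4th. Continuing: C#3 → G#2.

G#2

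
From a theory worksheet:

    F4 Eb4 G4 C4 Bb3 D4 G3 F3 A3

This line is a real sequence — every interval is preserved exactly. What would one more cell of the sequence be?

D3 C3 E3

Taking 3-note groups, the heads are F4, C4, G3: the pattern moves down a 4th.
From D3 the exact shape gives D3 C3 E3.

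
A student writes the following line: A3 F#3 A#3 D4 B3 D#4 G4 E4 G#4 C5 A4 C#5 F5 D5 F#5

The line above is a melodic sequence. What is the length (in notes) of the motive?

15 notes total. Splitting into 5 groups of 3:
A3 F#3 A#3 | D4 B3 D#4 | G4 E4 G#4 | C5 A4 C#5 | F5 D5 F#5
Each cell is the previous one up a 4th — so the unit is 3 notes.

3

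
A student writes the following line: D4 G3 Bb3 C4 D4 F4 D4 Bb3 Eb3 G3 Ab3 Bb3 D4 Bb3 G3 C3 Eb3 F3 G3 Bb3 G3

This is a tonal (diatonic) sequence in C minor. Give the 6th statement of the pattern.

Unit = 7 notes; the statements start on D4, Bb3, G3, moving down a 3rd each time.
Extending down a 3rd: Eb3 → C3 → Ab2.
Statement 6 starts on Ab2 and keeps the same diatonic contour: Ab2 D2 F2 G2 Ab2 C3 Ab2.

Ab2 D2 F2 G2 Ab2 C3 Ab2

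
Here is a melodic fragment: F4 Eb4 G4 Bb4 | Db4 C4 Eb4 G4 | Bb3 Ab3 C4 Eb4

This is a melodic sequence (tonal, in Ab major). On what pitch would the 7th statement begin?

Taking 4-note groups, the heads are F4, Db4, Bb3: the pattern moves down a 3rd.
Continuing: G3 → Eb3 → C3 → Ab2. Statement 7 starts on Ab2.

Ab2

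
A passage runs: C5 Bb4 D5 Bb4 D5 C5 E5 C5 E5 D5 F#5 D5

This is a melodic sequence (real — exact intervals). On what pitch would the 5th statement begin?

The 4-note cells begin on C5, D5, E5 — each up a 2nd from the last.
Extending the heads up a 2nd: F#5 → G#5.

G#5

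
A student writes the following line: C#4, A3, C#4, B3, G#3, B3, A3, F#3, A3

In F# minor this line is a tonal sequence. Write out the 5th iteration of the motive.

Taking 3-note groups, the heads are C#4, B3, A3: the pattern moves down a 2nd.
Extending down a 2nd: G#3 → F#3.
Statement 5 starts on F#3 and keeps the same diatonic contour: F#3 D3 F#3.

F#3 D3 F#3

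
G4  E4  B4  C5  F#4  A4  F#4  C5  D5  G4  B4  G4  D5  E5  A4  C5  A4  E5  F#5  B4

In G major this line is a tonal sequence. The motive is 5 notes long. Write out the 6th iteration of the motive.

With a 5-note motive the entries are G4, A4, B4, C5, each up a 2nd from the previous.
Carrying on: D5 → E5.
Statement 6 starts on E5 and keeps the same diatonic contour: E5 C5 G5 A5 D5.

E5 C5 G5 A5 D5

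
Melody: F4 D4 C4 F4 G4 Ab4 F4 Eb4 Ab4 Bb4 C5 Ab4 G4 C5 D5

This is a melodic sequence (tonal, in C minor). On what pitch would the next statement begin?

Eb5

With a 5-note motive the entries are F4, Ab4, C5, each up a 3rd from the previous.
One more step up a 3rd gives Eb5.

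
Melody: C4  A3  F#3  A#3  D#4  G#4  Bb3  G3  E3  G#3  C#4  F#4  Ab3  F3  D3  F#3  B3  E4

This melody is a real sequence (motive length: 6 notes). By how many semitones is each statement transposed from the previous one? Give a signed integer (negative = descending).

-2

The 6-note cells begin on C4, Bb3, Ab3 — each down a 2nd from the last.
C4 to Bb3 spans -2 semitones.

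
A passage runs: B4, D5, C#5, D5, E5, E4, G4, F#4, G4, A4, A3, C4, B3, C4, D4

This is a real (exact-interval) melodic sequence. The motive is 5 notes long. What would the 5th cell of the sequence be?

The 5-note cells begin on B4, E4, A3 — each down a 5th from the last.
Extending down a 5th: D3 → G2.
Statement 5 starts on G2 and keeps the same exact contour: G2 Bb2 A2 Bb2 C3.

G2 Bb2 A2 Bb2 C3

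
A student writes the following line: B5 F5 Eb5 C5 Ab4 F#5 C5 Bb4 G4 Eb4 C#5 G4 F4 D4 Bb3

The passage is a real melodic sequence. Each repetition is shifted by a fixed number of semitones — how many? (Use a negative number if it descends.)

-5

Taking 5-note groups, the heads are B5, F#5, C#5: the pattern moves down a 4th.
B5→F#5 is 78 − 83 = -5 semitones.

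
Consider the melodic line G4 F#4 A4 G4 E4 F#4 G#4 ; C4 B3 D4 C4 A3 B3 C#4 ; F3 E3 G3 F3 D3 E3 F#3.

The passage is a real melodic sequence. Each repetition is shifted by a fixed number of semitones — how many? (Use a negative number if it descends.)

-7

With a 7-note motive the entries are G4, C4, F3, each down a 5th from the previous.
G4→C4 is 60 − 67 = -7 semitones.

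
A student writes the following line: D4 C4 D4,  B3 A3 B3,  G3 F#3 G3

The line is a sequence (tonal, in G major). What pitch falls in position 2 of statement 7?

E2

Grouping in 3s, the 2nd note of each cell is C4, A3, F#3.
Carrying that down a 3rd forward: D3 → B2 → G2 → E2.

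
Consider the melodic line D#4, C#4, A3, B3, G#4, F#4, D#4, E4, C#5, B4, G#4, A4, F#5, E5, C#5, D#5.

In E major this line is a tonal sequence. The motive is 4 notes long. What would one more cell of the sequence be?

With a 4-note motive the entries are D#4, G#4, C#5, F#5, each up a 4th from the previous.
So cell 5 is B5 A5 F#5 G#5.

B5 A5 F#5 G#5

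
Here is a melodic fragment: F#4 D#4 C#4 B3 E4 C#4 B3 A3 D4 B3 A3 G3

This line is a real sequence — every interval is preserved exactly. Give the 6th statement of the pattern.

Ab3 F3 Eb3 Db3

With a 4-note motive the entries are F#4, E4, D4, each down a 2nd from the previous.
Continuing the starts: C4 → Bb3 → Ab3.
From Ab3 the exact shape gives Ab3 F3 Eb3 Db3.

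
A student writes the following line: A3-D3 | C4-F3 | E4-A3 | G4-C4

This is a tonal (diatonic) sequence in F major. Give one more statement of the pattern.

With a 2-note motive the entries are A3, C4, E4, G4, each up a 3rd from the previous.
From Bb4 the diatonic shape gives Bb4 E4.

Bb4 E4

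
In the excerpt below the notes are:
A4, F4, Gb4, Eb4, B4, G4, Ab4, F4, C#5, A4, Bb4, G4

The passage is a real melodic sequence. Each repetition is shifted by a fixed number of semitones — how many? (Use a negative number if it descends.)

2

Unit = 4 notes; the statements start on A4, B4, C#5, moving up a 2nd each time.
A4→B4 is 71 − 69 = 2 semitones.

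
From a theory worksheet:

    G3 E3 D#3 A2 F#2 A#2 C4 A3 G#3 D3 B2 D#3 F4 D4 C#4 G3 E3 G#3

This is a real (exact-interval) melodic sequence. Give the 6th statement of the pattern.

Ab5 F5 E5 Bb4 G4 B4

With a 6-note motive the entries are G3, C4, F4, each up a 4th from the previous.
Carrying on: Bb4 → Eb5 → Ab5.
So cell 6 is Ab5 F5 E5 Bb4 G4 B4.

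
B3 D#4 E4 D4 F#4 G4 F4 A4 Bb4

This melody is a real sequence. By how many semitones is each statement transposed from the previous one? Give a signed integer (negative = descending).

Taking 3-note groups, the heads are B3, D4, F4: the pattern moves up a 3rd.
B3→D4 is 62 − 59 = 3 semitones.

3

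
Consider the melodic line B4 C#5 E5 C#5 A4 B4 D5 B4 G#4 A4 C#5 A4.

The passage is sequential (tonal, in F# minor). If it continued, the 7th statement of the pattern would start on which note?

C#4

Taking 4-note groups, the heads are B4, A4, G#4: the pattern moves down a 2nd.
Extending the heads down a 2nd: F#4 → E4 → D4 → C#4.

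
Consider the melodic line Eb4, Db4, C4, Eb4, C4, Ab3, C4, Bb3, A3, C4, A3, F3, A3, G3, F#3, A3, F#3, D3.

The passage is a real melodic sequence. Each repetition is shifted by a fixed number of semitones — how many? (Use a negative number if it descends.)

Unit = 6 notes; the statements start on Eb4, C4, A3, moving down a 3rd each time.
Counting half-steps from Eb4 to C4: -3.

-3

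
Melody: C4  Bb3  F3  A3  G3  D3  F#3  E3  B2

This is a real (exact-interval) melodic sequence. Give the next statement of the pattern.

D#3 C#3 G#2

With a 3-note motive the entries are C4, A3, F#3, each down a 3rd from the previous.
So cell 4 is D#3 C#3 G#2.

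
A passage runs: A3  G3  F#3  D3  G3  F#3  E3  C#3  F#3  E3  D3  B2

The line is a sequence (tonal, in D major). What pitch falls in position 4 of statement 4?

The unit is 4 notes. Position-4 pitches of the 3 shown cells: D3, C#3, B2.
From B2, down a 2nd gives A2.

A2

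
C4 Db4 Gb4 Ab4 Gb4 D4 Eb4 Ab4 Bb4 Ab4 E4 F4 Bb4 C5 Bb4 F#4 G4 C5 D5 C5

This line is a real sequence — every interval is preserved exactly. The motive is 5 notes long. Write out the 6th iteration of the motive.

The 5-note cells begin on C4, D4, E4, F#4 — each up a 2nd from the last.
Extending up a 2nd: G#4 → A#4.
From A#4 the exact shape gives A#4 B4 E5 F#5 E5.

A#4 B4 E5 F#5 E5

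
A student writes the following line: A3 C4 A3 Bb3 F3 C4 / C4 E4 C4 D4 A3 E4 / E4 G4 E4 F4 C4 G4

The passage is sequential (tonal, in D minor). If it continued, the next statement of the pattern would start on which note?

G4

Unit = 6 notes; the statements start on A3, C4, E4, moving up a 3rd each time.
One more step up a 3rd gives G4.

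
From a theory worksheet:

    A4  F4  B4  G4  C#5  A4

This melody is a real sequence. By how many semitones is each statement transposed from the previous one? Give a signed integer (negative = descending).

2

Taking 2-note groups, the heads are A4, B4, C#5: the pattern moves up a 2nd.
Counting half-steps from A4 to B4: 2.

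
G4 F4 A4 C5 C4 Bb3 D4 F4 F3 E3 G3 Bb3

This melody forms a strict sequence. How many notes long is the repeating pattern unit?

4

Try groups of 4 (3 cells in 12 notes):
G4 F4 A4 C5 | C4 Bb3 D4 F4 | F3 E3 G3 Bb3
Each cell is the previous one down a 5th — so the unit is 4 notes.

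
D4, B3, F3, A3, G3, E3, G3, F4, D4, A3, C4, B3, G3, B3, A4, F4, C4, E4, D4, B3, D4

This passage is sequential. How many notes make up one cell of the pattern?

7

Try groups of 7 (3 cells in 21 notes):
D4 B3 F3 A3 G3 E3 G3 | F4 D4 A3 C4 B3 G3 B3 | A4 F4 C4 E4 D4 B3 D4
Every group is a transposition up a 3rd of the one before; no shorter unit works.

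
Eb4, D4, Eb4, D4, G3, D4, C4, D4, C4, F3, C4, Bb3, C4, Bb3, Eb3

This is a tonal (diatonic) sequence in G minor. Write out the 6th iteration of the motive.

G3 F3 G3 F3 Bb2

The 5-note cells begin on Eb4, D4, C4 — each down a 2nd from the last.
Continuing the starts: Bb3 → A3 → G3.
So cell 6 is G3 F3 G3 F3 Bb2.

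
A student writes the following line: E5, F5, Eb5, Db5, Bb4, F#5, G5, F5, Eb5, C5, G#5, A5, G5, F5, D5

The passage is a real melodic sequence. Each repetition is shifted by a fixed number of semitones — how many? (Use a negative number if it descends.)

Taking 5-note groups, the heads are E5, F#5, G#5: the pattern moves up a 2nd.
Counting half-steps from E5 to F#5: 2.

2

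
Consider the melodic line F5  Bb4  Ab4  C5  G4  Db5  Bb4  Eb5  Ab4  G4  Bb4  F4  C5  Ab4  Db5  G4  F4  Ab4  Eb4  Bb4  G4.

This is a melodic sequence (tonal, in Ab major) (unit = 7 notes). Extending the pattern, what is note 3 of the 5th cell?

Db4

With 7-note cells, note 3 of each statement runs Ab4, G4, F4.
Extending down a 2nd: Eb4 → Db4.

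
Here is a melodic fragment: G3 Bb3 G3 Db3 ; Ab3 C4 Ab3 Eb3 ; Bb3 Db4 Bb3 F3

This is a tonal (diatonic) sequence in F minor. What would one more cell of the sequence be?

C4 Eb4 C4 G3

The 4-note cells begin on G3, Ab3, Bb3 — each up a 2nd from the last.
Statement 4 starts on C4 and keeps the same diatonic contour: C4 Eb4 C4 G3.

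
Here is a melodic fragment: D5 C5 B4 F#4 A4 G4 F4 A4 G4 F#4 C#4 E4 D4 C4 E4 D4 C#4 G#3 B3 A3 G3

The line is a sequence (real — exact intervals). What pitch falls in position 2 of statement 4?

A3

The unit is 7 notes. Position-2 pitches of the 3 shown cells: C5, G4, D4.
From D4, down a 4th gives A3.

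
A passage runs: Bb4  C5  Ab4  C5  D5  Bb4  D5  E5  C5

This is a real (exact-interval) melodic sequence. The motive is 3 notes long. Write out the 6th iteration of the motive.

G#5 A#5 F#5

The 3-note cells begin on Bb4, C5, D5 — each up a 2nd from the last.
Extending up a 2nd: E5 → F#5 → G#5.
So cell 6 is G#5 A#5 F#5.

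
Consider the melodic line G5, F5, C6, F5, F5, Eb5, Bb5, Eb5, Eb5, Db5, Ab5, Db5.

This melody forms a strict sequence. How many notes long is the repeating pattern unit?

12 notes total. Splitting into 3 groups of 4:
G5 F5 C6 F5 | F5 Eb5 Bb5 Eb5 | Eb5 Db5 Ab5 Db5
That's a consistent down a 2nd shift per cell, and no other grouping gives one.

4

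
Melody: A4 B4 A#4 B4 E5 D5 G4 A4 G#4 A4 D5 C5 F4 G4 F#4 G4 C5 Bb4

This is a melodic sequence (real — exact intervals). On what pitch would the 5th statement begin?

Taking 6-note groups, the heads are A4, G4, F4: the pattern moves down a 2nd.
Continuing: Eb4 → Db4. Statement 5 starts on Db4.

Db4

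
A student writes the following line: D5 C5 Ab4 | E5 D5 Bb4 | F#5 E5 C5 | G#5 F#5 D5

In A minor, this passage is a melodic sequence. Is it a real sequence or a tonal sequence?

real

Each cell has the same semitone pattern (-2, -4) — intervals are preserved exactly.
And Ab4 lies outside A minor, so the sequence is real rather than tonal.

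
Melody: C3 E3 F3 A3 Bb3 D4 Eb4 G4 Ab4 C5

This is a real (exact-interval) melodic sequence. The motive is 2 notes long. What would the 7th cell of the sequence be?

Gb5 Bb5

Taking 2-note groups, the heads are C3, F3, Bb3, Eb4, Ab4: the pattern moves up a 4th.
Extending up a 4th: Db5 → Gb5.
From Gb5 the exact shape gives Gb5 Bb5.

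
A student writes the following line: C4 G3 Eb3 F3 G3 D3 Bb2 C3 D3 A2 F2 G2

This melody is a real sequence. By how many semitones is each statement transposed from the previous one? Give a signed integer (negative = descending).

Unit = 4 notes; the statements start on C4, G3, D3, moving down a 4th each time.
C4→G3 is 55 − 60 = -5 semitones.

-5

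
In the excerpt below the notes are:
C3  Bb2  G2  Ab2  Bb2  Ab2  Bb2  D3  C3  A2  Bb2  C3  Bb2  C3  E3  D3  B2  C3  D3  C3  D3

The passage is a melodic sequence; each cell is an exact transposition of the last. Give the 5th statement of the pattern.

The 7-note cells begin on C3, D3, E3 — each up a 2nd from the last.
Carrying on: F#3 → G#3.
Statement 5 starts on G#3 and keeps the same exact contour: G#3 F#3 D#3 E3 F#3 E3 F#3.

G#3 F#3 D#3 E3 F#3 E3 F#3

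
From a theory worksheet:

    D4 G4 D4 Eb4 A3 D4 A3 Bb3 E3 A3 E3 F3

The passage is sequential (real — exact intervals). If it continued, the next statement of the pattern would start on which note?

B2

Taking 4-note groups, the heads are D4, A3, E3: the pattern moves down a 4th.
The next head, down a 4th from E3, is B2.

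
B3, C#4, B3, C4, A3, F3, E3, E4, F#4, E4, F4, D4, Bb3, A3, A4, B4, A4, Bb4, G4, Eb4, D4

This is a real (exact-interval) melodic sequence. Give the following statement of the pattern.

Unit = 7 notes; the statements start on B3, E4, A4, moving up a 4th each time.
So cell 4 is D5 E5 D5 Eb5 C5 Ab4 G4.

D5 E5 D5 Eb5 C5 Ab4 G4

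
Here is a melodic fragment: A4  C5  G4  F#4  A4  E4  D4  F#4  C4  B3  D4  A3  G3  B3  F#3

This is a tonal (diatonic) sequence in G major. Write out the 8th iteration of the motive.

A2 C3 G2

With a 3-note motive the entries are A4, F#4, D4, B3, G3, each down a 3rd from the previous.
Carrying on: E3 → C3 → A2.
Statement 8 starts on A2 and keeps the same diatonic contour: A2 C3 G2.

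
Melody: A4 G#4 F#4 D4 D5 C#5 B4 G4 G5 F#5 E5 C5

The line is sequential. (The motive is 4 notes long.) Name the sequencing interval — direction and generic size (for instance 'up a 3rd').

Taking 4-note groups, the heads are A4, D5, G5: the pattern moves up a 4th.
From A4 to D5: up a 4th.

up a 4th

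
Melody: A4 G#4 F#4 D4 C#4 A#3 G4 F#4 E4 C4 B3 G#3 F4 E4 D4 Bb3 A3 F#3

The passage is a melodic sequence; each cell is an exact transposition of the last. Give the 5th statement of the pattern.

Db4 C4 Bb3 Gb3 F3 D3

The 6-note cells begin on A4, G4, F4 — each down a 2nd from the last.
Extending down a 2nd: Eb4 → Db4.
From Db4 the exact shape gives Db4 C4 Bb3 Gb3 F3 D3.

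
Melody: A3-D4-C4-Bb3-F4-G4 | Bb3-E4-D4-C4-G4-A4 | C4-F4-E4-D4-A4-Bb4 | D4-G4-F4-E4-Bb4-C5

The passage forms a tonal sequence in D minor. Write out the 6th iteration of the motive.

F4 Bb4 A4 G4 D5 E5

Unit = 6 notes; the statements start on A3, Bb3, C4, D4, moving up a 2nd each time.
Extending up a 2nd: E4 → F4.
From F4 the diatonic shape gives F4 Bb4 A4 G4 D5 E5.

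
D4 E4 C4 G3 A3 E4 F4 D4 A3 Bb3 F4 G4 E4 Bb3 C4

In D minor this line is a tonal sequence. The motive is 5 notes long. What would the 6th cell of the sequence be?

Taking 5-note groups, the heads are D4, E4, F4: the pattern moves up a 2nd.
Carrying on: G4 → A4 → Bb4.
So cell 6 is Bb4 C5 A4 E4 F4.

Bb4 C5 A4 E4 F4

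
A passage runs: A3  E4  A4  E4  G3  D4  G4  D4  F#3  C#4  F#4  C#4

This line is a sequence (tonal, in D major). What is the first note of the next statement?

With a 4-note motive the entries are A3, G3, F#3, each down a 2nd from the previous.
One more step down a 2nd gives E3.

E3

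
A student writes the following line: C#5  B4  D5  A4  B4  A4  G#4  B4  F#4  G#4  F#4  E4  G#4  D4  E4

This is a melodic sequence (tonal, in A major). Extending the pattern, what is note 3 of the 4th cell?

E4

With 5-note cells, note 3 of each statement runs D5, B4, G#4.
One more down a 3rd gives E4.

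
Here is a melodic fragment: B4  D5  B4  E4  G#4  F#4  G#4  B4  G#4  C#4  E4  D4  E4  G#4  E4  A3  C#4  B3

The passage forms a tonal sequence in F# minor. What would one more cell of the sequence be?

Unit = 6 notes; the statements start on B4, G#4, E4, moving down a 3rd each time.
Statement 4 starts on C#4 and keeps the same diatonic contour: C#4 E4 C#4 F#3 A3 G#3.

C#4 E4 C#4 F#3 A3 G#3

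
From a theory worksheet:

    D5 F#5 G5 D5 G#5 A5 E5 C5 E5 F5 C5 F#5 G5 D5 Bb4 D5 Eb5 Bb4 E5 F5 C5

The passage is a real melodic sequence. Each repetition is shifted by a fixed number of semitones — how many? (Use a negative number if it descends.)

-2

Unit = 7 notes; the statements start on D5, C5, Bb4, moving down a 2nd each time.
Counting half-steps from D5 to C5: -2.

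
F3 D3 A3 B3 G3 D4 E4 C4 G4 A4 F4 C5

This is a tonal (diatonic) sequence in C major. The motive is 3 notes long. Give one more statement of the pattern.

D5 B4 F5

With a 3-note motive the entries are F3, B3, E4, A4, each up a 4th from the previous.
So cell 5 is D5 B4 F5.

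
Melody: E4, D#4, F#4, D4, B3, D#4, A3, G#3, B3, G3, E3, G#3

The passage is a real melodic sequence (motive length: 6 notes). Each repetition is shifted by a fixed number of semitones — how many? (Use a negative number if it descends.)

The 6-note cells begin on E4, A3 — each down a 5th from the last.
Counting half-steps from E4 to A3: -7.

-7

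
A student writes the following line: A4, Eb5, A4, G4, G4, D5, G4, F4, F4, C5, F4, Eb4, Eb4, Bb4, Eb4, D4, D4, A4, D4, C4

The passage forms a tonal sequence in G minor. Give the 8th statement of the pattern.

A3 Eb4 A3 G3

Unit = 4 notes; the statements start on A4, G4, F4, Eb4, D4, moving down a 2nd each time.
Carrying on: C4 → Bb3 → A3.
From A3 the diatonic shape gives A3 Eb4 A3 G3.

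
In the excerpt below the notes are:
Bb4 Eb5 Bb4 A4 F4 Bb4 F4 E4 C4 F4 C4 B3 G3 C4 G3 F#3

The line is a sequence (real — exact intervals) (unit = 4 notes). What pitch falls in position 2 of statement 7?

The unit is 4 notes. Position-2 pitches of the 4 shown cells: Eb5, Bb4, F4, C4.
Carrying that down a 4th forward: G3 → D3 → A2.

A2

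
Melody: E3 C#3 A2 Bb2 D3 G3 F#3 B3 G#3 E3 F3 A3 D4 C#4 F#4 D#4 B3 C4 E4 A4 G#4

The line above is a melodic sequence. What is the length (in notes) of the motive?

7

There are 21 notes; a 7-note unit gives 3 cells:
E3 C#3 A2 Bb2 D3 G3 F#3 | B3 G#3 E3 F3 A3 D4 C#4 | F#4 D#4 B3 C4 E4 A4 G#4
That's a consistent up a 5th shift per cell, and no other grouping gives one.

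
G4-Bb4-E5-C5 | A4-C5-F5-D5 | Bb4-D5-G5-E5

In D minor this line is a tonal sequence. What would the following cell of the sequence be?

C5 E5 A5 F5

With a 4-note motive the entries are G4, A4, Bb4, each up a 2nd from the previous.
Statement 4 starts on C5 and keeps the same diatonic contour: C5 E5 A5 F5.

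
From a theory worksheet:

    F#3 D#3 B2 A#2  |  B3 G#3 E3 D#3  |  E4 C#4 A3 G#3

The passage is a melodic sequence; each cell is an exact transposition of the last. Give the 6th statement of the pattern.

With a 4-note motive the entries are F#3, B3, E4, each up a 4th from the previous.
Carrying on: A4 → D5 → G5.
So cell 6 is G5 E5 C5 B4.

G5 E5 C5 B4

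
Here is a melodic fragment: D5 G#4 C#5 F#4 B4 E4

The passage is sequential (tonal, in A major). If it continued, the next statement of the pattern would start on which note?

A4

The 2-note cells begin on D5, C#5, B4 — each down a 2nd from the last.
One more step down a 2nd gives A4.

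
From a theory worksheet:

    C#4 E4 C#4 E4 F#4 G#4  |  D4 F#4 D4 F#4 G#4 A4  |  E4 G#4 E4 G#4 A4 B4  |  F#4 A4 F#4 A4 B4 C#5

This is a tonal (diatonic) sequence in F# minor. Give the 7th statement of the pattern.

B4 D5 B4 D5 E5 F#5

The 6-note cells begin on C#4, D4, E4, F#4 — each up a 2nd from the last.
Carrying on: G#4 → A4 → B4.
So cell 7 is B4 D5 B4 D5 E5 F#5.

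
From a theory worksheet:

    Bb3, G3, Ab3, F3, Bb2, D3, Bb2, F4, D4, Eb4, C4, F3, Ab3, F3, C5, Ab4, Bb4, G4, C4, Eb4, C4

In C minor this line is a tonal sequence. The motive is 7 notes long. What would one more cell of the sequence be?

Unit = 7 notes; the statements start on Bb3, F4, C5, moving up a 5th each time.
Statement 4 starts on G5 and keeps the same diatonic contour: G5 Eb5 F5 D5 G4 Bb4 G4.

G5 Eb5 F5 D5 G4 Bb4 G4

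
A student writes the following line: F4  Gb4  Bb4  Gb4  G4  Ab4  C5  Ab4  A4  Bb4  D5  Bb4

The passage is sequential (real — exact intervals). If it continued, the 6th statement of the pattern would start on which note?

Taking 4-note groups, the heads are F4, G4, A4: the pattern moves up a 2nd.
Extending the heads up a 2nd: B4 → C#5 → D#5.

D#5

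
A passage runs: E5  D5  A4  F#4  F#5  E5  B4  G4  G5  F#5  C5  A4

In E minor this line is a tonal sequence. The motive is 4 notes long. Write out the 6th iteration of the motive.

C6 B5 F#5 D5

With a 4-note motive the entries are E5, F#5, G5, each up a 2nd from the previous.
Carrying on: A5 → B5 → C6.
From C6 the diatonic shape gives C6 B5 F#5 D5.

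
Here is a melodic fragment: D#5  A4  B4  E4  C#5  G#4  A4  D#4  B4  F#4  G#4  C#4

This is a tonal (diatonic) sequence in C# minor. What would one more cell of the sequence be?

A4 E4 F#4 B3

Unit = 4 notes; the statements start on D#5, C#5, B4, moving down a 2nd each time.
So cell 4 is A4 E4 F#4 B3.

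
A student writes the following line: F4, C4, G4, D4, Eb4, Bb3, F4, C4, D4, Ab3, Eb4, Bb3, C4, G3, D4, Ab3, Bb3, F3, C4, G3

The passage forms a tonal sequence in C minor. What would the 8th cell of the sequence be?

F3 C3 G3 D3

The 4-note cells begin on F4, Eb4, D4, C4, Bb3 — each down a 2nd from the last.
Extending down a 2nd: Ab3 → G3 → F3.
So cell 8 is F3 C3 G3 D3.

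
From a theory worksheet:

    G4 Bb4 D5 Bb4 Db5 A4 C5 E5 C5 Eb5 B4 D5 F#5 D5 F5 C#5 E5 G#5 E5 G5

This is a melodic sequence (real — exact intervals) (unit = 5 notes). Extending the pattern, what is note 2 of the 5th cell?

F#5

With 5-note cells, note 2 of each statement runs Bb4, C5, D5, E5.
From E5, up a 2nd gives F#5.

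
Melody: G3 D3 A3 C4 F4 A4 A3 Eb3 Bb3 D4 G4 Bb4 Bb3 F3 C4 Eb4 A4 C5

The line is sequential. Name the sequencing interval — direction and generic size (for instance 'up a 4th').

up a 2nd

With a 6-note motive the entries are G3, A3, Bb3, each up a 2nd from the previous.
From G3 to A3: up a 2nd.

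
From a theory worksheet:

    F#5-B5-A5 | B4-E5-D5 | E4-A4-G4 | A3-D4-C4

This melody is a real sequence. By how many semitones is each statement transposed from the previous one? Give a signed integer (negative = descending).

Taking 3-note groups, the heads are F#5, B4, E4, A3: the pattern moves down a 5th.
Counting half-steps from F#5 to B4: -7.

-7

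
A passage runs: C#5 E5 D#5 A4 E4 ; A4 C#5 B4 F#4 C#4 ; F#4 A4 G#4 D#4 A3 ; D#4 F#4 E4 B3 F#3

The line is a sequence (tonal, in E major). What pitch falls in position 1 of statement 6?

G#3

Grouping in 5s, the 1st note of each cell is C#5, A4, F#4, D#4.
Extending down a 3rd: B3 → G#3.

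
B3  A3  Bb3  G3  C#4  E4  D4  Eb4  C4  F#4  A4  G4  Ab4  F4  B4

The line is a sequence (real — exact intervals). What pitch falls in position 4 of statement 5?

Eb5

With 5-note cells, note 4 of each statement runs G3, C4, F4.
Each moves up a 4th. Continuing: Bb4 → Eb5.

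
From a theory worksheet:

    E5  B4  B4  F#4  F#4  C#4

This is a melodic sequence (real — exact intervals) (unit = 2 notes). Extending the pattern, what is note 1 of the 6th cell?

With 2-note cells, note 1 of each statement runs E5, B4, F#4.
Extending down a 4th: C#4 → G#3 → D#3.

D#3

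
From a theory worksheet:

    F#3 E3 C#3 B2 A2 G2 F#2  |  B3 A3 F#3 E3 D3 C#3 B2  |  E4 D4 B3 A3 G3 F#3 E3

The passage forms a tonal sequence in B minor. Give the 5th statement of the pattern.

Unit = 7 notes; the statements start on F#3, B3, E4, moving up a 4th each time.
Continuing the starts: A4 → D5.
From D5 the diatonic shape gives D5 C#5 A4 G4 F#4 E4 D4.

D5 C#5 A4 G4 F#4 E4 D4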